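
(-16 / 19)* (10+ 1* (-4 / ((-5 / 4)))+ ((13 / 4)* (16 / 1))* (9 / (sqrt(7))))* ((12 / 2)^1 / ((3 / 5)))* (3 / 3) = -74880* sqrt(7) / 133- 2112 / 19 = -1600.74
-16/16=-1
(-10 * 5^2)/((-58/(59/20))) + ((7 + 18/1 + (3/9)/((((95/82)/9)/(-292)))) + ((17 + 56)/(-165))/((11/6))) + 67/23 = -21950758413/30668660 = -715.74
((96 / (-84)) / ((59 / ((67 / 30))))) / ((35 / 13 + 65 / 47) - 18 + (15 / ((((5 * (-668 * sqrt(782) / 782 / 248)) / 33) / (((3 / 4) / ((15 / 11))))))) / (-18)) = -125346076779352 * sqrt(782) / 2044377391761586329 - 518054158743680 / 681459130587195443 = -0.00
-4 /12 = -1 /3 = -0.33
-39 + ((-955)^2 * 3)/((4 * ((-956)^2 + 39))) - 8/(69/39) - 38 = -271675311/3363428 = -80.77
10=10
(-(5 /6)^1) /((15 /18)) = -1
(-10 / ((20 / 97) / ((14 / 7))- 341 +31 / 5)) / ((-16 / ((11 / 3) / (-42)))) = 26675 / 163626624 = 0.00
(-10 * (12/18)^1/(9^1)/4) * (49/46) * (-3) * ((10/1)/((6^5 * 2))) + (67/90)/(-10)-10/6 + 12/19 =-1696059677/1529150400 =-1.11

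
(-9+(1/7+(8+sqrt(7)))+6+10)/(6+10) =sqrt(7)/16+53/56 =1.11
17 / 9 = 1.89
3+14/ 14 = 4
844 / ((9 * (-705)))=-844 / 6345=-0.13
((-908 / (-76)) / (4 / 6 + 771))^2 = 463761 / 1934680225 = 0.00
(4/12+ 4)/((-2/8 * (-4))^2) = 13/3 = 4.33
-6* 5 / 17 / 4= -15 / 34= -0.44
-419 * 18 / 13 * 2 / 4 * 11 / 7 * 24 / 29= -995544 / 2639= -377.24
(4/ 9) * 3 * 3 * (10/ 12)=10/ 3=3.33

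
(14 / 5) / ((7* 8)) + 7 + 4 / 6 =463 / 60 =7.72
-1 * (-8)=8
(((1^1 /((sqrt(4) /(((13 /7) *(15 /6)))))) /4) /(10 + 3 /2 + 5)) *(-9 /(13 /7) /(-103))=15 /9064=0.00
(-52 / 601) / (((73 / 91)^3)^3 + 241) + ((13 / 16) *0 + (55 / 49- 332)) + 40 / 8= -247572783312090408870646895 / 759710234551576815103709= -325.88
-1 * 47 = -47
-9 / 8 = -1.12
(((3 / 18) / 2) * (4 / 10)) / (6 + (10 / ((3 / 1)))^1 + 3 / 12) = 2 / 575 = 0.00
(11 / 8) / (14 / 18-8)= -99 / 520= -0.19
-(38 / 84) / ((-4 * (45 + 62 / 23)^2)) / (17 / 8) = 10051 / 429617013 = 0.00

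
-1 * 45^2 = -2025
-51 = -51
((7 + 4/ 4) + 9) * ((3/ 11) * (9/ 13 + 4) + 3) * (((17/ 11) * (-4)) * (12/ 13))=-8489664/ 20449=-415.16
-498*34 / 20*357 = -1511181 / 5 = -302236.20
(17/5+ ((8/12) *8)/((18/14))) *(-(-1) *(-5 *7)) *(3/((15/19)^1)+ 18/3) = -349517/135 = -2589.01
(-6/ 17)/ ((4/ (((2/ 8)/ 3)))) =-1/ 136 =-0.01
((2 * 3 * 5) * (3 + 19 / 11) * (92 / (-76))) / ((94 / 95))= -89700 / 517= -173.50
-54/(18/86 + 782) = -2322/33635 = -0.07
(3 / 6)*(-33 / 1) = -33 / 2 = -16.50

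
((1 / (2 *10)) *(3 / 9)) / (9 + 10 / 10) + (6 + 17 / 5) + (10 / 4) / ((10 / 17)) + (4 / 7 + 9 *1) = 23.22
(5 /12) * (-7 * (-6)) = 35 /2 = 17.50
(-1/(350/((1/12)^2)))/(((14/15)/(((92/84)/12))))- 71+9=-734952983/11854080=-62.00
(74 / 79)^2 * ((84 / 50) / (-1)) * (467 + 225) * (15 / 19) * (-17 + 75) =-27692876736 / 592895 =-46707.89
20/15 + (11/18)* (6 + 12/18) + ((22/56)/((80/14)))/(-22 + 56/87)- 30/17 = 496612897/136451520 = 3.64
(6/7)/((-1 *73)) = -6/511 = -0.01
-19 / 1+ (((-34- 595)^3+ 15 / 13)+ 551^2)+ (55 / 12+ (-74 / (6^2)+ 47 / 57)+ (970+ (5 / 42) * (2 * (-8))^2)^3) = 6888703661777125 / 9149868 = 752874649.31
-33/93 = -11/31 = -0.35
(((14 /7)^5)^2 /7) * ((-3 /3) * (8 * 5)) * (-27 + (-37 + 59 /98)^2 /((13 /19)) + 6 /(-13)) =-2440372869120 /218491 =-11169214.61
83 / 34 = 2.44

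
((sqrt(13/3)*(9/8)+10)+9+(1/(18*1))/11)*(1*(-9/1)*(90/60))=-11289/44- 81*sqrt(39)/16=-288.18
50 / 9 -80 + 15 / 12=-2635 / 36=-73.19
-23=-23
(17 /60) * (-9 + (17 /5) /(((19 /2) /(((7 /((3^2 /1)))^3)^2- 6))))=-3.14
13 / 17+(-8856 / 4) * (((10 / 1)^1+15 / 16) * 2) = -3293273 / 68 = -48430.49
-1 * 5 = -5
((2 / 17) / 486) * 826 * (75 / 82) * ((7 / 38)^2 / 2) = 505925 / 163047816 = 0.00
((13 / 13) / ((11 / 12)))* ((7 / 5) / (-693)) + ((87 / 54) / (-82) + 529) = 472366907 / 892980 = 528.98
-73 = -73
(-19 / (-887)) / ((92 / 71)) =1349 / 81604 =0.02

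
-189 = -189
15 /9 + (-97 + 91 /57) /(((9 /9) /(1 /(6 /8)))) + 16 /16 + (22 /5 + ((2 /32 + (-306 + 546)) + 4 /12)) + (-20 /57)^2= 31289413 /259920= 120.38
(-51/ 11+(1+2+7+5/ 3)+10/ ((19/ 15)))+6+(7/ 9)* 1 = 40823/ 1881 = 21.70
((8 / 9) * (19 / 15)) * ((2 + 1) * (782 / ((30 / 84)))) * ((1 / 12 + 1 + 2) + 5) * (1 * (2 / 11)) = 80708656 / 7425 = 10869.85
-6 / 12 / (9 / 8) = -4 / 9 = -0.44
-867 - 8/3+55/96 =-869.09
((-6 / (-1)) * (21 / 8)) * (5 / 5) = 63 / 4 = 15.75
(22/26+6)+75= 1064/13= 81.85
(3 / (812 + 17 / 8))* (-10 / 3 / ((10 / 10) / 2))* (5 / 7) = -800 / 45591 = -0.02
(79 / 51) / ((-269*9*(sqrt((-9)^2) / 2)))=-158 / 1111239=-0.00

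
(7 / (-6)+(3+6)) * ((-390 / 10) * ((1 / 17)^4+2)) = -611.00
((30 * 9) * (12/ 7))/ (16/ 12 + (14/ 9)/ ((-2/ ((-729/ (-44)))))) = -85536/ 2135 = -40.06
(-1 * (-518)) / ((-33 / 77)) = -3626 / 3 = -1208.67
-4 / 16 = -1 / 4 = -0.25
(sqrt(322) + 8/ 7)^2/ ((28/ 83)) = 332 * sqrt(322)/ 49 + 657443/ 686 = 1079.95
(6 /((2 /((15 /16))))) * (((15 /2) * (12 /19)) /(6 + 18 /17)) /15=153 /1216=0.13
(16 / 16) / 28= 1 / 28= 0.04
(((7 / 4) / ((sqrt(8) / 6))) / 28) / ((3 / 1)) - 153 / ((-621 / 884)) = sqrt(2) / 32 + 15028 / 69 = 217.84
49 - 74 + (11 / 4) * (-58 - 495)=-6183 / 4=-1545.75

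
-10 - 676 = -686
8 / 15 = 0.53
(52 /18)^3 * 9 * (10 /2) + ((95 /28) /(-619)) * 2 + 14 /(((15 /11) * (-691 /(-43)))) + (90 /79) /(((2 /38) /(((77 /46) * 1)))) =4943354180178893 /4406630972310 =1121.80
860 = 860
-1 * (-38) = 38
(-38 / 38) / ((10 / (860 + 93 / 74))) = -63733 / 740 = -86.13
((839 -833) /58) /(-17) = -3 /493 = -0.01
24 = 24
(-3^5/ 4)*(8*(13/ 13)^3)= -486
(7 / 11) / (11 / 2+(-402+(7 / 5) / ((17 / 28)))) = -1190 / 737143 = -0.00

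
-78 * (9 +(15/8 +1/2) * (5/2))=-9321/8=-1165.12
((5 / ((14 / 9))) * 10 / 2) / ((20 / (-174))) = -139.82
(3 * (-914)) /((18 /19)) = -8683 /3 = -2894.33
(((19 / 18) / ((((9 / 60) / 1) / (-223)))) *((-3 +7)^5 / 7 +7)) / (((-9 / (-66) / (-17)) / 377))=6410193483980 / 567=11305455880.04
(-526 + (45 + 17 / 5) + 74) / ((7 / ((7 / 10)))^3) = -1009 / 2500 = -0.40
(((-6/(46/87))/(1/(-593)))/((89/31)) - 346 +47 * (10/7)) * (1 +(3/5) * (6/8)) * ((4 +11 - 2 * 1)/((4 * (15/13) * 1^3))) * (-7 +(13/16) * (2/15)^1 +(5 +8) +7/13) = 115670641942661/2063376000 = 56058.93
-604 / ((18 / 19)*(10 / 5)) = -2869 / 9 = -318.78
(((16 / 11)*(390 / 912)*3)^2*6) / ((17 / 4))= 3650400 / 742577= 4.92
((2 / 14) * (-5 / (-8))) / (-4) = -5 / 224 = -0.02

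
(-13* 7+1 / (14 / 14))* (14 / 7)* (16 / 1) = -2880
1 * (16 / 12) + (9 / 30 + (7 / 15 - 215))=-2129 / 10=-212.90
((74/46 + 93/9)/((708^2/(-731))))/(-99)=75293/428016798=0.00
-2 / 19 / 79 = -2 / 1501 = -0.00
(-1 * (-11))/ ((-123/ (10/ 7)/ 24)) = -880/ 287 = -3.07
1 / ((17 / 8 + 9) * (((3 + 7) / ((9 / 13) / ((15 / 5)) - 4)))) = -196 / 5785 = -0.03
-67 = -67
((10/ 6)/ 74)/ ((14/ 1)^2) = 5/ 43512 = 0.00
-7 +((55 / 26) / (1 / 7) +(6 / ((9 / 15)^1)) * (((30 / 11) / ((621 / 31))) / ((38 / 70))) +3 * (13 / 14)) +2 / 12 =104470375 / 7873866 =13.27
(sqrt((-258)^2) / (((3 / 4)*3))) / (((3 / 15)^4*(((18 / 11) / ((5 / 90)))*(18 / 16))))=4730000 / 2187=2162.78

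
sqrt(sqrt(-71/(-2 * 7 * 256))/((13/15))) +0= 14^(3/4) * sqrt(195) * 71^(1/4)/728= 0.40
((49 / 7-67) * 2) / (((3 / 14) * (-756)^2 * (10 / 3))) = -1 / 3402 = -0.00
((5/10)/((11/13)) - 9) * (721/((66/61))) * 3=-8136485/484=-16810.92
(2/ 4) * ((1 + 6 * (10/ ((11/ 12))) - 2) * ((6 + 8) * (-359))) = -1781717/ 11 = -161974.27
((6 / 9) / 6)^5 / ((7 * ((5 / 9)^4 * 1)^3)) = 4782969 / 1708984375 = 0.00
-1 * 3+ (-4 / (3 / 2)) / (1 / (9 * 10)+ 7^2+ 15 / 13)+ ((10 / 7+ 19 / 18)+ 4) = 25373107 / 7395318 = 3.43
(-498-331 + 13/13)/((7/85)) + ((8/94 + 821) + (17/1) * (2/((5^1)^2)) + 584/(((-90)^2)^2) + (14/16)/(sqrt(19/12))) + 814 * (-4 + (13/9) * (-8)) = -21893.37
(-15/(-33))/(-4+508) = 5/5544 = 0.00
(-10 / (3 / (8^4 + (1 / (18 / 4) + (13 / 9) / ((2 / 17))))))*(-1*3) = 41085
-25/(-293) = 25/293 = 0.09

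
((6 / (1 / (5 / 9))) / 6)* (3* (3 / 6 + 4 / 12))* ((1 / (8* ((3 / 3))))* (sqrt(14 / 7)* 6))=25* sqrt(2) / 24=1.47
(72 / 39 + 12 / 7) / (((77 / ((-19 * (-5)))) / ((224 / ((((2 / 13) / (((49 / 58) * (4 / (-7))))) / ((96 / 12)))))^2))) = 1284955176960 / 9251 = 138899057.07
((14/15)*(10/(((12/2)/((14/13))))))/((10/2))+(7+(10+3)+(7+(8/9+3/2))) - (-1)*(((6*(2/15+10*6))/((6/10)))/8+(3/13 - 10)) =55646/585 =95.12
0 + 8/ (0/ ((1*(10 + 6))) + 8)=1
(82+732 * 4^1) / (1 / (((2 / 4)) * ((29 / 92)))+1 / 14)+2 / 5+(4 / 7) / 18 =469.55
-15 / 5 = -3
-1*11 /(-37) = 11 /37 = 0.30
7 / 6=1.17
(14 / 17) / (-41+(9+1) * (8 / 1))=0.02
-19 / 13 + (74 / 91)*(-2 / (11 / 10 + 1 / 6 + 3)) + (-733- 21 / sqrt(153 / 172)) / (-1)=14*sqrt(731) / 17 + 1064565 / 1456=753.42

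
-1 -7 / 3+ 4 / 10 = -44 / 15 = -2.93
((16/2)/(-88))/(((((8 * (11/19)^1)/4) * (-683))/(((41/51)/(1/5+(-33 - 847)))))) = -3895/37081748814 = -0.00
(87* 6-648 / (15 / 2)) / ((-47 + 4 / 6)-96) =-6534 / 2135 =-3.06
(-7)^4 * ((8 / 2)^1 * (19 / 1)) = 182476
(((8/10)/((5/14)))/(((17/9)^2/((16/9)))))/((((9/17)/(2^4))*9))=14336/3825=3.75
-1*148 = -148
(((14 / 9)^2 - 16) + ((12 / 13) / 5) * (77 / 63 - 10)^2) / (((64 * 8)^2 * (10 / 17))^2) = 15317 / 565325070336000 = 0.00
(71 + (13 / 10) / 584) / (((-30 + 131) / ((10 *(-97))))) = -40221341 / 58984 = -681.90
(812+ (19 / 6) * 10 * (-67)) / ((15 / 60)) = -15716 / 3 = -5238.67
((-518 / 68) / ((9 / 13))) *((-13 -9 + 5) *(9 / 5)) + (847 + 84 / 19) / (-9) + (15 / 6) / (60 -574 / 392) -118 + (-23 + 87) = 527299133 / 2802690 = 188.14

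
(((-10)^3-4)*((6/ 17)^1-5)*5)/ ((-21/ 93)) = -12293980/ 119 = -103310.76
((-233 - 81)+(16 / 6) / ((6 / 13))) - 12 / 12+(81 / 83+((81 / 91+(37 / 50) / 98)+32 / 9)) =-4818553531 / 15861300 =-303.79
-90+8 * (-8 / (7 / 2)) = -108.29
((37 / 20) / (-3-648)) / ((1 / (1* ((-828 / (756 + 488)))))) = 2553 / 1349740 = 0.00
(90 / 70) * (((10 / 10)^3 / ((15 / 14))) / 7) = 6 / 35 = 0.17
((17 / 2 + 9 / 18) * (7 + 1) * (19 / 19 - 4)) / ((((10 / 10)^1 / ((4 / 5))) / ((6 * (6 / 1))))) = -31104 / 5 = -6220.80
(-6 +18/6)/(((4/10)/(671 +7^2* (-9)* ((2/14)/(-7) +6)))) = 14745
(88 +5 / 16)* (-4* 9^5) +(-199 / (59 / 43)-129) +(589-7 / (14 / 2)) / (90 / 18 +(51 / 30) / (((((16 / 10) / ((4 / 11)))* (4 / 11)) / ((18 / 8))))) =-2328476774663 / 111628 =-20859253.72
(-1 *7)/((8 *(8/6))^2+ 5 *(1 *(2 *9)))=-9/262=-0.03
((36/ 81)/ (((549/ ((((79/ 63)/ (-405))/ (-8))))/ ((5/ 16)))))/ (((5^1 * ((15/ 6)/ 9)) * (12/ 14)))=79/ 960530400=0.00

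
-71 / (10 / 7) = -497 / 10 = -49.70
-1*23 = -23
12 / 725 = 0.02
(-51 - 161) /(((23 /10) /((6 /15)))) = -848 /23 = -36.87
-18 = -18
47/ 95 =0.49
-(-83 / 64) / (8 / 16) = 83 / 32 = 2.59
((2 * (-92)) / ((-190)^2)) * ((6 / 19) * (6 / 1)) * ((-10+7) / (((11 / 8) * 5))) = 39744 / 9431125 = 0.00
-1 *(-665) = 665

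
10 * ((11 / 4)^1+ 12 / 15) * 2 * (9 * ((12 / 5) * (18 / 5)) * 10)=276048 / 5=55209.60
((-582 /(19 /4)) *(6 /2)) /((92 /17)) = -29682 /437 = -67.92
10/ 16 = 5/ 8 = 0.62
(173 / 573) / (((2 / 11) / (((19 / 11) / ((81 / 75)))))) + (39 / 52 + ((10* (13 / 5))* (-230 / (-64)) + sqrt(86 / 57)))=sqrt(4902) / 57 + 23972197 / 247536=98.07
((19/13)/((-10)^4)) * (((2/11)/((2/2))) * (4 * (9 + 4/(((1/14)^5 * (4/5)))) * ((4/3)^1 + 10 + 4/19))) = 884723441/268125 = 3299.67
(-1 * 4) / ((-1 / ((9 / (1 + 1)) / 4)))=9 / 2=4.50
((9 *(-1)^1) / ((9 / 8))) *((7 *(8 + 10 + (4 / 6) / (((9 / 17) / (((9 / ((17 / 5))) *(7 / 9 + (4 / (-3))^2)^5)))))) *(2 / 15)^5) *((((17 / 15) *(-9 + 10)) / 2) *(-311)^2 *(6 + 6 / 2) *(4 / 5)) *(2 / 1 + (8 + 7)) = -6767454149363869696 / 1121008359375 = -6036934.60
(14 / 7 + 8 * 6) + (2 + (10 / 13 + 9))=803 / 13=61.77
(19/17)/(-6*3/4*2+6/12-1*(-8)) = -38/17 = -2.24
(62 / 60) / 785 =31 / 23550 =0.00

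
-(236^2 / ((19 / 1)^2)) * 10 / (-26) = 278480 / 4693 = 59.34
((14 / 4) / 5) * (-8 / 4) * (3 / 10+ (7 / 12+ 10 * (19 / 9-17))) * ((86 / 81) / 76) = 2.89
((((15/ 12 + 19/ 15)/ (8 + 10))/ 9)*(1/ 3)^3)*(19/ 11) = 2869/ 2886840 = 0.00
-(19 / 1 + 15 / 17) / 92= -169 / 782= -0.22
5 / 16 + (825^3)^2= 5044796753906250005 / 16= 315299797119140625.31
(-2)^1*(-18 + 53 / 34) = 559 / 17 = 32.88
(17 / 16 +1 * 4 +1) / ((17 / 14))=679 / 136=4.99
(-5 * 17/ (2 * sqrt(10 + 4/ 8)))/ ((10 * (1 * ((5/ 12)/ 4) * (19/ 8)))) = -544 * sqrt(42)/ 665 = -5.30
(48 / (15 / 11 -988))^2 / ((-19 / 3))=-836352 / 2237964571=-0.00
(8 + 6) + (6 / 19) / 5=1336 / 95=14.06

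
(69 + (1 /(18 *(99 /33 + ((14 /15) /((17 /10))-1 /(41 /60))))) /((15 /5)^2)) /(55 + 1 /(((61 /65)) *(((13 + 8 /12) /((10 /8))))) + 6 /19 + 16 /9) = 1544346876754 /1279985470491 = 1.21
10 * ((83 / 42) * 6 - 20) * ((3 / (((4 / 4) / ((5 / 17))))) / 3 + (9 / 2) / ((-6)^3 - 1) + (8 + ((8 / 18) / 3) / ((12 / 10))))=-476719595 / 697221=-683.74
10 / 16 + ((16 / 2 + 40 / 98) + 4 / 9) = 9.48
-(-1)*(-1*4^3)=-64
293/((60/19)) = 5567/60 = 92.78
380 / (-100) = -19 / 5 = -3.80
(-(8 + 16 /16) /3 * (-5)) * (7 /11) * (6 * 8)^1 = 5040 /11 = 458.18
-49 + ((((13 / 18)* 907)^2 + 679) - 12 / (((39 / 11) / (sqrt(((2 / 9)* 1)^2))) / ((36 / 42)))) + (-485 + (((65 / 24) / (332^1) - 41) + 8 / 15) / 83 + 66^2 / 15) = 3489780825093877 / 8124611040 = 429532.05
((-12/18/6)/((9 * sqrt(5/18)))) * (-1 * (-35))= -7 * sqrt(10)/27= -0.82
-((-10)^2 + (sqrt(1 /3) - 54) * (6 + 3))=386 - 3 * sqrt(3)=380.80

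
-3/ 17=-0.18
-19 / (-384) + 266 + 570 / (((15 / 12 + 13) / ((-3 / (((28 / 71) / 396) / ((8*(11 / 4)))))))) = -7125003899 / 2688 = -2650671.09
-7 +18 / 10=-26 / 5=-5.20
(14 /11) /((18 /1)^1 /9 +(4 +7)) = 14 /143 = 0.10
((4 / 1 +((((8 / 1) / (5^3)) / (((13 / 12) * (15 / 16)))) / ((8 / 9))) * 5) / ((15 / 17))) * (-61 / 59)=-7337812 / 1438125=-5.10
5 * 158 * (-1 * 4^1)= -3160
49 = 49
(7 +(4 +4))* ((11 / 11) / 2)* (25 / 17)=375 / 34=11.03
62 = 62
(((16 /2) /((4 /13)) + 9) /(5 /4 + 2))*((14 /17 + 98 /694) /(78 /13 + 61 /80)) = 63739200 /41487667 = 1.54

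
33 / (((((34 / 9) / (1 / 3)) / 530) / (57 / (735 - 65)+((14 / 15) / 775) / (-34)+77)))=3570315443013 / 30012650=118960.35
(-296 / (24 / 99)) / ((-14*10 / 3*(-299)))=-3663 / 41860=-0.09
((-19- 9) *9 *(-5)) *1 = 1260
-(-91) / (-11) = -91 / 11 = -8.27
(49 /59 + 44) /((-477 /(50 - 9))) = -108445 /28143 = -3.85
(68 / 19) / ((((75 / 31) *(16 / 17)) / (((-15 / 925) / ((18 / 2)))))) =-8959 / 3163500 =-0.00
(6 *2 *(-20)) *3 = -720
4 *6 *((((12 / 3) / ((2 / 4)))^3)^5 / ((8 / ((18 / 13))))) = 1899956092796928 / 13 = 146150468676686.77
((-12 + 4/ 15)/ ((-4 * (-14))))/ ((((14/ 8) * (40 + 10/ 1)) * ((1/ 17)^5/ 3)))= -62473708/ 6125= -10199.79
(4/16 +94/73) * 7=3143/292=10.76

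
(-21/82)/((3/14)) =-49/41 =-1.20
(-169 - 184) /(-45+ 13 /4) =1412 /167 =8.46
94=94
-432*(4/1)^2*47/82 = -162432/41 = -3961.76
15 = 15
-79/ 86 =-0.92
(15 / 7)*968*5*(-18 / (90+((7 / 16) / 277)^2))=-25668981043200 / 12374853463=-2074.29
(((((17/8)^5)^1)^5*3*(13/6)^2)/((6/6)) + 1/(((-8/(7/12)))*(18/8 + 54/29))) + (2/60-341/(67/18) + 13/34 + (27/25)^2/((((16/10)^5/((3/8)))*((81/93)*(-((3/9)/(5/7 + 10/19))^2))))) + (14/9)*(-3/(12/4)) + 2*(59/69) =1077836647529484965938705683150916308801424181/501042016141675354934801658575585280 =2151190145.35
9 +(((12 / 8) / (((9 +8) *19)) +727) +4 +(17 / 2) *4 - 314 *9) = -1325589 / 646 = -2052.00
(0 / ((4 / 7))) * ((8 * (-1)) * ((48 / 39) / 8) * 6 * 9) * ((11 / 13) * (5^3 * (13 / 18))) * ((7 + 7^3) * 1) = 0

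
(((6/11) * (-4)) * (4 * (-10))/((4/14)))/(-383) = -3360/4213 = -0.80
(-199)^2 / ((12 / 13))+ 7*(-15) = 513553 / 12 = 42796.08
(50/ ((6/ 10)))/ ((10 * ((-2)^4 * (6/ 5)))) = 125/ 288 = 0.43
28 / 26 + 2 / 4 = 41 / 26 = 1.58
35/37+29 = 1108/37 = 29.95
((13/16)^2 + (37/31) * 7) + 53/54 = 2141965/214272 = 10.00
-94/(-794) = 47/397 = 0.12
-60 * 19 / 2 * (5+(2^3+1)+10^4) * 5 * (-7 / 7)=28539900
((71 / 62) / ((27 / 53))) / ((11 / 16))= 30104 / 9207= 3.27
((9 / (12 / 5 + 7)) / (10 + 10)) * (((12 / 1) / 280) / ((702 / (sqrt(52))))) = sqrt(13) / 171080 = 0.00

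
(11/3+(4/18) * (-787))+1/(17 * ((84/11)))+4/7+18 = -653923/4284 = -152.64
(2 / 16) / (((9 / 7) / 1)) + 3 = 223 / 72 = 3.10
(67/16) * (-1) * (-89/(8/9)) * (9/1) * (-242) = -58443363/64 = -913177.55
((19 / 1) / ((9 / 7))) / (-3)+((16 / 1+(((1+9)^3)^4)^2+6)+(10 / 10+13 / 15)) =135000000000000000000002557 / 135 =1000000000000000000000019.00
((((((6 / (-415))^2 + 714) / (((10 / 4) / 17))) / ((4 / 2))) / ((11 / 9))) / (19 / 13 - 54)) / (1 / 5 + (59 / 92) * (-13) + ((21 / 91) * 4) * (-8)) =428291831448 / 175843275025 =2.44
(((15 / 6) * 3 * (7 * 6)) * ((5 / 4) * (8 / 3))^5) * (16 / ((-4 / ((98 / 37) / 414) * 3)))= -686000000 / 620379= -1105.78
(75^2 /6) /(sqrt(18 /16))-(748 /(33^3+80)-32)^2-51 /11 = -14659132720515 /14269467179+625 *sqrt(2) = -143.42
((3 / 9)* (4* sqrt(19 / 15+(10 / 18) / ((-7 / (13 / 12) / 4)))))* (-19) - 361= -361 - 152* sqrt(22890) / 945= -385.34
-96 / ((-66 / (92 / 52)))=368 / 143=2.57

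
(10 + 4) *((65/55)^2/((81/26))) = 61516/9801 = 6.28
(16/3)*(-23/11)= -11.15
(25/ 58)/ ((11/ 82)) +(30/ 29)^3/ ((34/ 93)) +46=238259103/ 4560743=52.24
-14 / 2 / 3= -7 / 3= -2.33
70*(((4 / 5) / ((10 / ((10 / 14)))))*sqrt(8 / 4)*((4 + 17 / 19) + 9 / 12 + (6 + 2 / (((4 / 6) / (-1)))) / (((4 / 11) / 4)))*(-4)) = -11748*sqrt(2) / 19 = -874.43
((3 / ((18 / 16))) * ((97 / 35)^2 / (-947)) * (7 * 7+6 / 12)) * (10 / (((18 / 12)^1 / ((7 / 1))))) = -1655984 / 33145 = -49.96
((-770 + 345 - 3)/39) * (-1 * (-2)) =-21.95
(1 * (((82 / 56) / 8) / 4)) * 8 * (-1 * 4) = -41 / 28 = -1.46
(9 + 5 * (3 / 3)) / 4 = 7 / 2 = 3.50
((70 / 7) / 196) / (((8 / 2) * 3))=5 / 1176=0.00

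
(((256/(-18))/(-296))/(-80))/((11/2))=-2/18315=-0.00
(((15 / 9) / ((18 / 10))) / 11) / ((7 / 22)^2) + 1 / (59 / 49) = 129727 / 78057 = 1.66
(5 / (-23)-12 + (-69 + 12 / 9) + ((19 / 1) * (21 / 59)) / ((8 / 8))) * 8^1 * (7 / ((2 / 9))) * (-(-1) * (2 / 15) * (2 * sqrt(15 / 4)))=-16669912 * sqrt(15) / 6785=-9515.44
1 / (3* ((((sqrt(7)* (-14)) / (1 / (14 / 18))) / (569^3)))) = -552660027* sqrt(7) / 686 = -2131488.33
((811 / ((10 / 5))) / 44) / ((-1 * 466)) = -811 / 41008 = -0.02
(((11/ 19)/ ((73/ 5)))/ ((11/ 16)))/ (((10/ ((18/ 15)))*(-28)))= -12/ 48545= -0.00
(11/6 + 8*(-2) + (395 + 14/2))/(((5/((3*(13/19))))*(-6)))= -30251/1140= -26.54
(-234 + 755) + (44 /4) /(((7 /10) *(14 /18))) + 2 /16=212201 /392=541.33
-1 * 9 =-9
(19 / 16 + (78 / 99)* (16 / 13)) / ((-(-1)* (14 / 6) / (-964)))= -274499 / 308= -891.23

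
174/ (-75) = -2.32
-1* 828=-828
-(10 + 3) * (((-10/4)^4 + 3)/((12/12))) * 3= -26247/16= -1640.44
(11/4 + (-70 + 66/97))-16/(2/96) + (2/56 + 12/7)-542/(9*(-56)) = -20331155/24444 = -831.74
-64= -64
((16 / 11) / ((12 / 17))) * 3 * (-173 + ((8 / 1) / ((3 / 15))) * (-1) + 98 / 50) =-358768 / 275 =-1304.61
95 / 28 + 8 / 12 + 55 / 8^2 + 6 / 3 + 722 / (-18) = -133831 / 4032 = -33.19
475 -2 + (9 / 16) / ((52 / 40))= 49237 / 104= 473.43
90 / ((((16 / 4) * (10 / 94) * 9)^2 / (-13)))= -28717 / 360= -79.77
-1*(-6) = 6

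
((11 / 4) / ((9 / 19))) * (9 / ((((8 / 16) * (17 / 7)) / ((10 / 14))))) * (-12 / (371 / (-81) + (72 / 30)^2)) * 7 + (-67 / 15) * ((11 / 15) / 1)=-20027313031 / 9137925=-2191.67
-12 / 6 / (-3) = 0.67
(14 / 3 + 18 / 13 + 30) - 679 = -25075 / 39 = -642.95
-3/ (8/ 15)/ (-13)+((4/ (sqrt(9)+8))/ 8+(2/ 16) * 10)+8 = 11129/ 1144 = 9.73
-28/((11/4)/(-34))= 346.18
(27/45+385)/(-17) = -1928/85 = -22.68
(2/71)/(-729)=-2/51759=-0.00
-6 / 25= -0.24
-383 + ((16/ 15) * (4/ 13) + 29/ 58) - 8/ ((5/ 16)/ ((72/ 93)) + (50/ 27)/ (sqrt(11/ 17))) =-385.13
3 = 3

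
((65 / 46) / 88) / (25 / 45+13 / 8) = 0.01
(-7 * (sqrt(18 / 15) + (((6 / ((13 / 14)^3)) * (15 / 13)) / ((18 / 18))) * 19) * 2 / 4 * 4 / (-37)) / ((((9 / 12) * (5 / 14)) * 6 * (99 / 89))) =34888 * sqrt(30) / 824175 + 3637841536 / 104618943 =35.00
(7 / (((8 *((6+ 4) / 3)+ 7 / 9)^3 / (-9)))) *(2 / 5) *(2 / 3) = -61236 / 75346115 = -0.00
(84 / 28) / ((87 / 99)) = 99 / 29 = 3.41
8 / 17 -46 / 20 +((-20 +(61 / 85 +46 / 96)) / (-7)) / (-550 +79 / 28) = -28665703 / 15627420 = -1.83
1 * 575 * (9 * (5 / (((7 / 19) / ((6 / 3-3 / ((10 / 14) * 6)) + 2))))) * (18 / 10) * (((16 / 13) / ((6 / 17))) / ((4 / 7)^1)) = 33096195 / 13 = 2545861.15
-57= -57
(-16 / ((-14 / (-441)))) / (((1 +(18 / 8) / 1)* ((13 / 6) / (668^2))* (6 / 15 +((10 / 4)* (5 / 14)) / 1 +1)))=-251884523520 / 18083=-13929354.84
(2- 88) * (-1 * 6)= 516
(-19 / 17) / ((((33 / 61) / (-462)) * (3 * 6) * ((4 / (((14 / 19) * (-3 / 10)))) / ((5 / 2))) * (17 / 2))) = -2989 / 3468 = -0.86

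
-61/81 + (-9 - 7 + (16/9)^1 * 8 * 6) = 5555/81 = 68.58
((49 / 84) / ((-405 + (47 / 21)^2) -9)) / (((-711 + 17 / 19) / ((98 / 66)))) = 319333 / 107073321520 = 0.00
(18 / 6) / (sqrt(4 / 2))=3 * sqrt(2) / 2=2.12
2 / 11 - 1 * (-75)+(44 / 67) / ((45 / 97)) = 2540353 / 33165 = 76.60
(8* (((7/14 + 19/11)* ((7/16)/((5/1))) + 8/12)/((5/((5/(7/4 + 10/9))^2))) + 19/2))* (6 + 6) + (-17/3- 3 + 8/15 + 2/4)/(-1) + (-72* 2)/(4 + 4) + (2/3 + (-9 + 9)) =1111930117/1166990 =952.82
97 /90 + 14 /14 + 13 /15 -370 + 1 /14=-23120 /63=-366.98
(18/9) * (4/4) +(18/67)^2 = 9302/4489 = 2.07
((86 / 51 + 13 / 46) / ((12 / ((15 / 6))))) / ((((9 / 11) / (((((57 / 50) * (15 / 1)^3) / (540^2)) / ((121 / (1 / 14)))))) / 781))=6231031 / 2043159552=0.00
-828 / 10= -414 / 5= -82.80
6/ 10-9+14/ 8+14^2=3787/ 20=189.35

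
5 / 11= 0.45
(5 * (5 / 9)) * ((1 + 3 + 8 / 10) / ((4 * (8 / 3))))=5 / 4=1.25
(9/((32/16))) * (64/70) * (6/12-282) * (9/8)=-45603/35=-1302.94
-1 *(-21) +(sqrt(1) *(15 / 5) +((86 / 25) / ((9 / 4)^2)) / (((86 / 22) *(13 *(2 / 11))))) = 24.07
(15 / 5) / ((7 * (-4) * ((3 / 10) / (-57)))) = 285 / 14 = 20.36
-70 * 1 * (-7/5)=98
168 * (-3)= -504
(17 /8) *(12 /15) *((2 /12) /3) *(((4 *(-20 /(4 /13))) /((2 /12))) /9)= -442 /27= -16.37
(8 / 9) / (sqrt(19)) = 8 * sqrt(19) / 171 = 0.20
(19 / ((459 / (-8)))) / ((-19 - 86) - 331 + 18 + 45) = 152 / 171207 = 0.00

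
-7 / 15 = -0.47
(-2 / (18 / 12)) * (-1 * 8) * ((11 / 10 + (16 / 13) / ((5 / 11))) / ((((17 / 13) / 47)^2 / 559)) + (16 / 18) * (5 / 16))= 228848782688 / 7803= 29328307.41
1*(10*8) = 80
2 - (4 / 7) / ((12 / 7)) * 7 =-0.33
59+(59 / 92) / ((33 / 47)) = 181897 / 3036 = 59.91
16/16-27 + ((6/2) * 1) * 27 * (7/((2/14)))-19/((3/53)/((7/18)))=205873/54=3812.46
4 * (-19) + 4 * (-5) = -96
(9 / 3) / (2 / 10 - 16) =-15 / 79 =-0.19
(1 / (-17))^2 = 1 / 289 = 0.00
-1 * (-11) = 11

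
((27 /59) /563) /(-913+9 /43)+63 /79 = 82137245031 /102997612750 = 0.80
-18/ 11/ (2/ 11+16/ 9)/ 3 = -27/ 97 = -0.28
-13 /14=-0.93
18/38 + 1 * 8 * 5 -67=-504/19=-26.53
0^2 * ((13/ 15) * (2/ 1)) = 0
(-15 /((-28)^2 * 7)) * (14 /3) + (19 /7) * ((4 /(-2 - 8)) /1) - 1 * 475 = -933153 /1960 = -476.10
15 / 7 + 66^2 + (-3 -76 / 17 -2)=4348.67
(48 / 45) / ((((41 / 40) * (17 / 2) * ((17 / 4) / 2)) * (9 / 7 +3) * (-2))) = -3584 / 533205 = -0.01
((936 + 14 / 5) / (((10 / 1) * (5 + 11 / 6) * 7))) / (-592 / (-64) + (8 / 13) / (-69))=50526216 / 237901475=0.21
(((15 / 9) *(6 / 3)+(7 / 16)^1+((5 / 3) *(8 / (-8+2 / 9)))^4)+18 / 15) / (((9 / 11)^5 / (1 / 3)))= 1262806205683 / 102079187280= 12.37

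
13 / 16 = 0.81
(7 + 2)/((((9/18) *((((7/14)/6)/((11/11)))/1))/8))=1728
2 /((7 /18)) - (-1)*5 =71 /7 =10.14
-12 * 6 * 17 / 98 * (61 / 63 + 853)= -3658400 / 343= -10665.89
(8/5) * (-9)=-72/5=-14.40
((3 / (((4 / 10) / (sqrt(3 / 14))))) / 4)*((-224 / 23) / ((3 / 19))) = -190*sqrt(42) / 23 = -53.54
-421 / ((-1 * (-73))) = -421 / 73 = -5.77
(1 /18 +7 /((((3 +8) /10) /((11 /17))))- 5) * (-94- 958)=133078 /153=869.79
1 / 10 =0.10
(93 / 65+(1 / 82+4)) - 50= -237489 / 5330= -44.56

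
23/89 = 0.26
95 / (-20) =-19 / 4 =-4.75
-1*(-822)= 822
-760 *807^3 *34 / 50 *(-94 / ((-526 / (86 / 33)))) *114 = -208589776748864352 / 14465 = -14420309488341.81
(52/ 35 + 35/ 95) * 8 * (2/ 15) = 6576/ 3325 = 1.98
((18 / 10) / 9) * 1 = 1 / 5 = 0.20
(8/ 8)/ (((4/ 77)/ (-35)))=-2695/ 4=-673.75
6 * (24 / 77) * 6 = 864 / 77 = 11.22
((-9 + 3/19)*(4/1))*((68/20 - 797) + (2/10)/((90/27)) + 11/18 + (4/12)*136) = 37678816/1425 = 26441.27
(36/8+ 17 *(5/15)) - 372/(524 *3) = 7805/786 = 9.93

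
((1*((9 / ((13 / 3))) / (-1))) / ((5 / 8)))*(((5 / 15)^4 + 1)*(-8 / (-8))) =-656 / 195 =-3.36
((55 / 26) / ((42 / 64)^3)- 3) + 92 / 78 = 681943 / 120393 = 5.66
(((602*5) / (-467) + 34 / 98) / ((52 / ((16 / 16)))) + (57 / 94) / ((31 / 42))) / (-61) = -1221003645 / 105756164332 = -0.01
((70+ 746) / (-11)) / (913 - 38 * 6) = -0.11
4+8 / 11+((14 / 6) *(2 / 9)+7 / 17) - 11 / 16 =401501 / 80784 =4.97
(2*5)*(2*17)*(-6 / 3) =-680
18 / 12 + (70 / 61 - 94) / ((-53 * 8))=11115 / 6466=1.72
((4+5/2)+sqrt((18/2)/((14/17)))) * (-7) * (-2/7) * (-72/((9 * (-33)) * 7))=8 * sqrt(238)/539+104/231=0.68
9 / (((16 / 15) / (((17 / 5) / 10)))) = 459 / 160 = 2.87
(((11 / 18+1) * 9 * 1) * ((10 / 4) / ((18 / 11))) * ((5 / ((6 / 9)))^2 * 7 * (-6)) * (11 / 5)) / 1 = -1842225 / 16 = -115139.06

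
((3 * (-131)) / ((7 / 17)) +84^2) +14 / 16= 341737 / 56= 6102.45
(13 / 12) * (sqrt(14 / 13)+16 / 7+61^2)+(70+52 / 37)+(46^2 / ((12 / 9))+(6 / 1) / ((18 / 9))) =sqrt(182) / 12+17699951 / 3108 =5696.09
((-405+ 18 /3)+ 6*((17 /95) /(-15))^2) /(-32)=12.47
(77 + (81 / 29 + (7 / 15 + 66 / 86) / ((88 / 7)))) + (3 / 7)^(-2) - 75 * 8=-635368499 / 1234530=-514.66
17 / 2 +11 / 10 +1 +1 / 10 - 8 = 2.70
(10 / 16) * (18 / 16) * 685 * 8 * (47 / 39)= 482925 / 104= 4643.51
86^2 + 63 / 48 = 118357 / 16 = 7397.31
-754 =-754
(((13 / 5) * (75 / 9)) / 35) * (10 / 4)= 65 / 42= 1.55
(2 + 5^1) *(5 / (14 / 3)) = 15 / 2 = 7.50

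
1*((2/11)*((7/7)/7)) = 2/77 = 0.03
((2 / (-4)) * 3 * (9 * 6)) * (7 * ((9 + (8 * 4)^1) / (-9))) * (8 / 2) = 10332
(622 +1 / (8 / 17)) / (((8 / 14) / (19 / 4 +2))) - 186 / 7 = 6581931 / 896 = 7345.91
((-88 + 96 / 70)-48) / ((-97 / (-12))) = -56544 / 3395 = -16.66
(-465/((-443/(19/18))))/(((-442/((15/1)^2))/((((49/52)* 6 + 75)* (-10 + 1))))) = 4168573875/10181912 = 409.41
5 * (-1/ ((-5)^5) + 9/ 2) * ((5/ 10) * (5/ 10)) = 28127/ 5000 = 5.63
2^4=16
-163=-163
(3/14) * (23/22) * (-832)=-14352/77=-186.39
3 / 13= 0.23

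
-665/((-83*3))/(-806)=-665/200694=-0.00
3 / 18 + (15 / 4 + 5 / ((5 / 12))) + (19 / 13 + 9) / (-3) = 1939 / 156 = 12.43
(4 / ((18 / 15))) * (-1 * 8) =-80 / 3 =-26.67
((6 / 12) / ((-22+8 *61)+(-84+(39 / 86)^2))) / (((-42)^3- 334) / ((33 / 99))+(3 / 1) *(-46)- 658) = -1849 / 316688446583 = -0.00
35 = 35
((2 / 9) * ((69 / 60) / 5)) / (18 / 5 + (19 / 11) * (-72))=-253 / 597780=-0.00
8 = 8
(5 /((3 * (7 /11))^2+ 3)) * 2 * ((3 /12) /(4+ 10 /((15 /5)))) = 55 /1072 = 0.05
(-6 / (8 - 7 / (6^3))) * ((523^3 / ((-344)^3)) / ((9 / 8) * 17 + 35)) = 11587509027 / 236992239404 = 0.05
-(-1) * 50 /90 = 5 /9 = 0.56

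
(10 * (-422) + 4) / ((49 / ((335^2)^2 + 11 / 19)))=-1008865872911376 / 931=-1083636813009.00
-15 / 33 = -5 / 11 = -0.45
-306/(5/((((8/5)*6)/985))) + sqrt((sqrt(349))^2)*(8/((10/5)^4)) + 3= 59187/24625 + sqrt(349)/2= 11.74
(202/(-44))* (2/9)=-101/99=-1.02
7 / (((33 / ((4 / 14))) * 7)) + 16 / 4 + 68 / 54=5.27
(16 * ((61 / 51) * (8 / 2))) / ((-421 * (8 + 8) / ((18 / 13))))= -1464 / 93041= -0.02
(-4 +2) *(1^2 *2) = -4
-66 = -66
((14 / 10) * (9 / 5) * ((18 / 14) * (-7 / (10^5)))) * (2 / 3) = -189 / 1250000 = -0.00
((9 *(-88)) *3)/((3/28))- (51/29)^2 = -22179.09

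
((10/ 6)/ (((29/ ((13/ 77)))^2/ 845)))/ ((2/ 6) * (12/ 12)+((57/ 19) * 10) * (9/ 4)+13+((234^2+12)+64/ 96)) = 1428050/ 1640972751033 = 0.00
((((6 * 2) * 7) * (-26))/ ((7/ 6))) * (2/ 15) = -1248/ 5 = -249.60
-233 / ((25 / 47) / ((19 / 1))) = -208069 / 25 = -8322.76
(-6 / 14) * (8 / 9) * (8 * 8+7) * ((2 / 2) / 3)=-568 / 63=-9.02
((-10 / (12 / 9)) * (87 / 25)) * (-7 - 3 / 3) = 1044 / 5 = 208.80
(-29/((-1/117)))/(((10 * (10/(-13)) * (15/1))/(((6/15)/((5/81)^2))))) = -96466383/31250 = -3086.92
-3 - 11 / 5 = -26 / 5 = -5.20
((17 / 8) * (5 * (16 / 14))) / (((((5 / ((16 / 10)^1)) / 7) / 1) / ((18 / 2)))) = 1224 / 5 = 244.80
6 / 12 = 1 / 2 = 0.50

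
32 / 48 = 2 / 3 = 0.67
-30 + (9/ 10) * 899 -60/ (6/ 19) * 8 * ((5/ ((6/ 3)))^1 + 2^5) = -516609/ 10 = -51660.90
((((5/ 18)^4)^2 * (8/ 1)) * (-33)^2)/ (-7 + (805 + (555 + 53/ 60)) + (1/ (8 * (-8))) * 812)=236328125/ 1026383695002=0.00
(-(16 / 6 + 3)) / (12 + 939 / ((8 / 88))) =-0.00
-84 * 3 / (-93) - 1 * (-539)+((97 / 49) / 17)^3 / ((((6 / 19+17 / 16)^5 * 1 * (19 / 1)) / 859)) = 125355938647516640148699291 / 231401842636703275415053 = 541.72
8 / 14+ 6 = 46 / 7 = 6.57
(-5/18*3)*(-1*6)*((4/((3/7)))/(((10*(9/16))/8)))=1792/27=66.37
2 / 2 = 1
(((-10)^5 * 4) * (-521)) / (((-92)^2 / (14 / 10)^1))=18235000 / 529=34470.70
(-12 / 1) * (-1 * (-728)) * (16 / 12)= -11648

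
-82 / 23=-3.57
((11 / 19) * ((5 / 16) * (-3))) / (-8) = 165 / 2432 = 0.07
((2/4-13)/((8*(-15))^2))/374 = -1/430848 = -0.00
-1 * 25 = -25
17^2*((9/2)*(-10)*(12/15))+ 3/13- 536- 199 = -11138.77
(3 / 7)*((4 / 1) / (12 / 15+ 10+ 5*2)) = 15 / 182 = 0.08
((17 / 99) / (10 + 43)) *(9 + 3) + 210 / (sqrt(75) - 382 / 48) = 1684114252 / 11751531 + 604800 *sqrt(3) / 6719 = 299.22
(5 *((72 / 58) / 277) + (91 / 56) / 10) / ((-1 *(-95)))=0.00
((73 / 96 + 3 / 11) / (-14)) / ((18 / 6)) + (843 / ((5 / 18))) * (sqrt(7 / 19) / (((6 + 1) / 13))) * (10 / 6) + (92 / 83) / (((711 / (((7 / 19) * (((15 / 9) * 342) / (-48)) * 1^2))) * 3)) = -23444581 / 872448192 + 65754 * sqrt(133) / 133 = 5701.57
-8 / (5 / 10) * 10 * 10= -1600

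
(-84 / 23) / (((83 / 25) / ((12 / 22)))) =-12600 / 20999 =-0.60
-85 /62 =-1.37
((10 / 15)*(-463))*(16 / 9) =-548.74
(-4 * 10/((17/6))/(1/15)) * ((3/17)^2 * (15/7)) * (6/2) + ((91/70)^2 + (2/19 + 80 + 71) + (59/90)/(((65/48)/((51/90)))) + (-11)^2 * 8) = 41232986717177/38225596500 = 1078.67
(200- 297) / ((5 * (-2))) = 97 / 10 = 9.70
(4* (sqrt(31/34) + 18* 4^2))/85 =2* sqrt(1054)/1445 + 1152/85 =13.60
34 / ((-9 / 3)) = -34 / 3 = -11.33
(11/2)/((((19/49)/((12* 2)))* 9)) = 37.82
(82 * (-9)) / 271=-738 / 271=-2.72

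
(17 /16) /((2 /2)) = 17 /16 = 1.06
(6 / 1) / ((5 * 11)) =6 / 55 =0.11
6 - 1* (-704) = 710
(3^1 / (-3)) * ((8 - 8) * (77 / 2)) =0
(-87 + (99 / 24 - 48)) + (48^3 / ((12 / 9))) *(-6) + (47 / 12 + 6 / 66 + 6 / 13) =-497790.41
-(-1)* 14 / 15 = 14 / 15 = 0.93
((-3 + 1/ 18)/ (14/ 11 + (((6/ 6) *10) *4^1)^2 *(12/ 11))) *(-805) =1.36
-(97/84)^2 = -9409/7056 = -1.33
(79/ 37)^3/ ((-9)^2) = 493039/ 4102893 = 0.12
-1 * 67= -67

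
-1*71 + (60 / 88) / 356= -556057 / 7832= -71.00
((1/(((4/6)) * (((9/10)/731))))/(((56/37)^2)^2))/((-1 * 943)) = -6850058455/27821789184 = -0.25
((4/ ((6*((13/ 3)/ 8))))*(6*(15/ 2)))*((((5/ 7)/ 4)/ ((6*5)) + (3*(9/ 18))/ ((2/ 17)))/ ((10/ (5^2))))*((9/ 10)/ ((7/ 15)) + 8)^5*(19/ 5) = 31691371344137745/ 48941984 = 647529355.25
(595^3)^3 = 9346579224852489607421875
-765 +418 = -347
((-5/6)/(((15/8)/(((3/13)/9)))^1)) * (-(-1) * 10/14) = -20/2457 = -0.01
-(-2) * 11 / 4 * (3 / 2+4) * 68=2057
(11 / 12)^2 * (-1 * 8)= -121 / 18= -6.72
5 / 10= 1 / 2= 0.50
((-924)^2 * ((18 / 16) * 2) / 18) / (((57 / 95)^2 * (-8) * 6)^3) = -92640625 / 4478976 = -20.68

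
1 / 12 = 0.08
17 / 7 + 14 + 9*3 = 304 / 7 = 43.43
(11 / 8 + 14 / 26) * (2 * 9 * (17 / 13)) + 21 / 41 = 1262523 / 27716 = 45.55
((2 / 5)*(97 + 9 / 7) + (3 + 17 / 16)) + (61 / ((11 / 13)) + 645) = 760.47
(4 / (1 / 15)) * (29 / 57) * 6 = 3480 / 19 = 183.16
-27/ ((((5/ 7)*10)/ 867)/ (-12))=983178/ 25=39327.12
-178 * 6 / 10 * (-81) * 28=1211112 / 5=242222.40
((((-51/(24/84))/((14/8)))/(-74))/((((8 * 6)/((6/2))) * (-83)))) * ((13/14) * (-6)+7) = -255/171976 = -0.00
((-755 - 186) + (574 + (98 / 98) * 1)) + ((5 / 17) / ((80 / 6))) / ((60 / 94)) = -497713 / 1360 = -365.97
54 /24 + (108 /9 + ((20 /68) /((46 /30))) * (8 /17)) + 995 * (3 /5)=16254315 /26588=611.34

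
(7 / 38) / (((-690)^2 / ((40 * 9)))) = 7 / 50255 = 0.00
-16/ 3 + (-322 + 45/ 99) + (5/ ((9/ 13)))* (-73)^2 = 3777874/ 99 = 38160.34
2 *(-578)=-1156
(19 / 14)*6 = 57 / 7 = 8.14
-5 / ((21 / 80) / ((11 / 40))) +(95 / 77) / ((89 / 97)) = -11435 / 2937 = -3.89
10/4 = 5/2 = 2.50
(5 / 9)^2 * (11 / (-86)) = -275 / 6966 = -0.04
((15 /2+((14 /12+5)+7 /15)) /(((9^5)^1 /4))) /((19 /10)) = 1696 /3365793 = 0.00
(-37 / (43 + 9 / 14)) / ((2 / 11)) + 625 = 379026 / 611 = 620.34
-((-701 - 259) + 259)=701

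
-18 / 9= -2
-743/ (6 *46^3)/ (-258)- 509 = -76694148409/ 150676128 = -509.00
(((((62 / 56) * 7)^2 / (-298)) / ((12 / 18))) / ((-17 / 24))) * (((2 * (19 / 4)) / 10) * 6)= 2.43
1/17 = 0.06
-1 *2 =-2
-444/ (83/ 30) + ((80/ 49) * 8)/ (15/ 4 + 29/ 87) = -31343880/ 199283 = -157.28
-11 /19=-0.58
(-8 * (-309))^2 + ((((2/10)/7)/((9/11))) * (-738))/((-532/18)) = 28445703579/4655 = 6110784.87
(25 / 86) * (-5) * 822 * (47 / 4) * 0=0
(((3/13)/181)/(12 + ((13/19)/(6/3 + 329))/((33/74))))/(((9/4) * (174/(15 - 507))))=-276716/2073244771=-0.00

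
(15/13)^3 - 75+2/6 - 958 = -6796181/6591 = -1031.13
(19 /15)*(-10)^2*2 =760 /3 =253.33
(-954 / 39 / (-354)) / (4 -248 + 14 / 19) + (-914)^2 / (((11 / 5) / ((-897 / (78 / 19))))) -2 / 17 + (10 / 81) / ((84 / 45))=-5197803681212948339 / 62646775191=-82970011.87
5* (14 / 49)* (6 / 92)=15 / 161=0.09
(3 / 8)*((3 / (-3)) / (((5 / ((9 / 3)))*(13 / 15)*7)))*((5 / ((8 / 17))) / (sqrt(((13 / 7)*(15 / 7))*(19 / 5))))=-765*sqrt(741) / 205504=-0.10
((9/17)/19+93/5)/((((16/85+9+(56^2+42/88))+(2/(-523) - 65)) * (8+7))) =230764336/572454407365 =0.00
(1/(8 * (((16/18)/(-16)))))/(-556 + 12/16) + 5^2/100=2257/8884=0.25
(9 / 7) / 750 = 3 / 1750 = 0.00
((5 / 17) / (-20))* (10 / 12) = -5 / 408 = -0.01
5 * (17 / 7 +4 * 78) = 11005 / 7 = 1572.14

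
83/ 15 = 5.53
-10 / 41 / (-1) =10 / 41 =0.24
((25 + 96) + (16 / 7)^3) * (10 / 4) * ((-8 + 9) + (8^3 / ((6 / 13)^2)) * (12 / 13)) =737715.60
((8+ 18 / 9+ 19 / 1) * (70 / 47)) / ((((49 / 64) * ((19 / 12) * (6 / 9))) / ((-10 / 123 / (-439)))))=1113600 / 112511749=0.01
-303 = -303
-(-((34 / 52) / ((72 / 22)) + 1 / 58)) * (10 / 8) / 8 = 29455 / 868608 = 0.03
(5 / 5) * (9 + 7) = 16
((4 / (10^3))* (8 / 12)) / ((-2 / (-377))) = 377 / 750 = 0.50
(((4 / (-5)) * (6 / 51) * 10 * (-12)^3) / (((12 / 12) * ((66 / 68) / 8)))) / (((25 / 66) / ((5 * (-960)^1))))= -169869312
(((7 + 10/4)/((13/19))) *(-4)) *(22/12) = -3971/39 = -101.82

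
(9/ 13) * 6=54/ 13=4.15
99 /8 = 12.38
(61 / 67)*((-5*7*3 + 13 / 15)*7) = -666974 / 1005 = -663.66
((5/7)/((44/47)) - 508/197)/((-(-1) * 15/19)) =-697737/303380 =-2.30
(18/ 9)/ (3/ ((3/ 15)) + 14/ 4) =4/ 37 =0.11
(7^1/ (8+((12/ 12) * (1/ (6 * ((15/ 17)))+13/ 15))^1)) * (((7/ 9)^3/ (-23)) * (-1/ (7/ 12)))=2744/ 101223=0.03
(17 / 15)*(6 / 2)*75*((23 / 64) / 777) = 1955 / 16576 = 0.12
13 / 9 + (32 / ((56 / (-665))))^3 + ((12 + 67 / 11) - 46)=-5432330620 / 99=-54872026.46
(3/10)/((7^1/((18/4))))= 27/140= 0.19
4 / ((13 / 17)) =68 / 13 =5.23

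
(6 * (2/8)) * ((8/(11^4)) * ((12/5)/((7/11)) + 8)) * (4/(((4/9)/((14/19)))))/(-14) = -44496/9736265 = -0.00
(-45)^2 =2025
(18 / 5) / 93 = 6 / 155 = 0.04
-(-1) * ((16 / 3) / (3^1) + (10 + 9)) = 187 / 9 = 20.78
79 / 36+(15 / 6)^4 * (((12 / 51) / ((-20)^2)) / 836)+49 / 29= 922081085 / 237397248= 3.88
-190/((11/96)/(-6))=109440/11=9949.09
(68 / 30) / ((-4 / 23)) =-391 / 30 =-13.03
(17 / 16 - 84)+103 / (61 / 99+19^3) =-450502601 / 5432816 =-82.92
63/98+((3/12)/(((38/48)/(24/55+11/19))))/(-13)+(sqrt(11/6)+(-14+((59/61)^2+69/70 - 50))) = -413207013486/6723121405+sqrt(66)/6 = -60.11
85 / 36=2.36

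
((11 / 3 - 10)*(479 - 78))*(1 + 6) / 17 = -53333 / 51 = -1045.75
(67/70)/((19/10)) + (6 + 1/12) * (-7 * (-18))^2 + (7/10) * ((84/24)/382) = 98136371877/1016120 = 96579.51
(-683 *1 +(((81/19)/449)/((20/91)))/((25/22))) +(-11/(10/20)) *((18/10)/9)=-1465971269/2132750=-687.36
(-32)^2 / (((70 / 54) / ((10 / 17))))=55296 / 119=464.67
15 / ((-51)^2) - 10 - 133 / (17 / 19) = -137542 / 867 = -158.64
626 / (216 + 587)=626 / 803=0.78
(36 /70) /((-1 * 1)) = -18 /35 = -0.51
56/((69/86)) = 4816/69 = 69.80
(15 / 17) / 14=15 / 238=0.06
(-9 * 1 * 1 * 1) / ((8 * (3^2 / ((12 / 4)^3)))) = -27 / 8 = -3.38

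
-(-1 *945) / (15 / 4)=252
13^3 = 2197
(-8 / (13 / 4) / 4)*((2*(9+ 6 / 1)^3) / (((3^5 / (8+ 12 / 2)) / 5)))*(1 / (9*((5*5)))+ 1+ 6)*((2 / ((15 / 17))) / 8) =-7501760 / 3159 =-2374.73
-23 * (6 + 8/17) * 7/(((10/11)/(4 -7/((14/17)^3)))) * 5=46545675/952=48892.52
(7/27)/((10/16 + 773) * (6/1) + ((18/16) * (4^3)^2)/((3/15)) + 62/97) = 2716/290000709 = 0.00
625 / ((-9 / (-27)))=1875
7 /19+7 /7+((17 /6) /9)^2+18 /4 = 330625 /55404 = 5.97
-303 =-303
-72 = -72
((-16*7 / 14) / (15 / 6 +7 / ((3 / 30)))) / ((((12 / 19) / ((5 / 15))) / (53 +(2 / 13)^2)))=-7828 / 2535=-3.09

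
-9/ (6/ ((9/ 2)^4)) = -19683/ 32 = -615.09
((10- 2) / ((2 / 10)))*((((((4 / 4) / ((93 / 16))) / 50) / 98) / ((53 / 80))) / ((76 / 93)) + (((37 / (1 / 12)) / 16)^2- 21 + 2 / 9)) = 26619810659 / 888174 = 29971.39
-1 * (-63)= 63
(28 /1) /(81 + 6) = 28 /87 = 0.32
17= 17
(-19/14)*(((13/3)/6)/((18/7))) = -247/648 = -0.38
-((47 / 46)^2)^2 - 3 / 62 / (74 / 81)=-5868999559 / 5135642032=-1.14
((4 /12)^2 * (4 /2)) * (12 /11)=8 /33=0.24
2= 2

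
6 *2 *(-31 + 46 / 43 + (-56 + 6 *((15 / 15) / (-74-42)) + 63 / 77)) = -14018298 / 13717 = -1021.97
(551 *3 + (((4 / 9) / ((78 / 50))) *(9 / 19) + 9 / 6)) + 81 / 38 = 1227664 / 741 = 1656.77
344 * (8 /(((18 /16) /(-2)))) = -4892.44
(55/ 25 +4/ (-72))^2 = 37249/ 8100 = 4.60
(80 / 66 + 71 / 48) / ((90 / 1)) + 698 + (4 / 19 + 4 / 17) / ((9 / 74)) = 10770296743 / 15348960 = 701.70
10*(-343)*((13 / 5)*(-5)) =44590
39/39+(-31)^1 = -30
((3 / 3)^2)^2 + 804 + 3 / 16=12883 / 16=805.19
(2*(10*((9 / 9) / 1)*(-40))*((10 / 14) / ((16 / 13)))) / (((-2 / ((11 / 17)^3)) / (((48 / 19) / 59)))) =103818000 / 38552311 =2.69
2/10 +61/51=356/255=1.40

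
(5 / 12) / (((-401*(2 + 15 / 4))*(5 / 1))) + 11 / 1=304358 / 27669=11.00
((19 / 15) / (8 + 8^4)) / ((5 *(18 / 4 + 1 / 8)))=1 / 74925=0.00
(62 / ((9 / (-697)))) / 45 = -43214 / 405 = -106.70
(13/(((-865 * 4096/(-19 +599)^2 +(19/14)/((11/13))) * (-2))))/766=4209205/4428795222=0.00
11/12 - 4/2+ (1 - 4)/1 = -49/12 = -4.08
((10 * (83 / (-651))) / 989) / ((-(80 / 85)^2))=119935 / 82411392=0.00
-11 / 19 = -0.58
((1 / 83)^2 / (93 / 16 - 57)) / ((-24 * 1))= 2 / 16926273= 0.00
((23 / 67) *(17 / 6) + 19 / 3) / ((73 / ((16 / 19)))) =0.08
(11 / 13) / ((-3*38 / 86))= -473 / 741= -0.64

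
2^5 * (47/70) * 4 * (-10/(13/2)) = -12032/91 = -132.22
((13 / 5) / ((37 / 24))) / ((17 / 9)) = 2808 / 3145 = 0.89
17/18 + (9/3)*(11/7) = 713/126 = 5.66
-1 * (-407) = 407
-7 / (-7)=1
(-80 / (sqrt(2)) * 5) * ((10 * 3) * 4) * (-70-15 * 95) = 50741982.62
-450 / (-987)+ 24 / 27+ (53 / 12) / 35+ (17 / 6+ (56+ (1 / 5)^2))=17867959 / 296100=60.34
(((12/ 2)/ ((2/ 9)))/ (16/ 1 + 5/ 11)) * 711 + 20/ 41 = 8661467/ 7421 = 1167.16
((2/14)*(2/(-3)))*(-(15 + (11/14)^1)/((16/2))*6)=221/196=1.13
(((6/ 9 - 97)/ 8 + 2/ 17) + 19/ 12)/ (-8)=1.29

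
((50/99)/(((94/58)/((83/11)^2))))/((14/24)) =39956200/1313697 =30.42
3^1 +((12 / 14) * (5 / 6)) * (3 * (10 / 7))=297 / 49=6.06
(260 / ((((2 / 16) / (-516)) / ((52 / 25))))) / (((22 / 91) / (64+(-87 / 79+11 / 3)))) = -2670751096832 / 4345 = -614672289.26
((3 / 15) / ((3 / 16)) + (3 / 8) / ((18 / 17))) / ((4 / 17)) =5797 / 960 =6.04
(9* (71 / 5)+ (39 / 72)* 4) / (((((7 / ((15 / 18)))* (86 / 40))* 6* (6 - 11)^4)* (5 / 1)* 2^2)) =557 / 5805000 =0.00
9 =9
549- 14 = 535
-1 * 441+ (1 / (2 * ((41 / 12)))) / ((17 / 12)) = -307305 / 697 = -440.90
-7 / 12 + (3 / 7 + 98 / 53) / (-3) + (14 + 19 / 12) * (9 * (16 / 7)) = 1421207 / 4452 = 319.23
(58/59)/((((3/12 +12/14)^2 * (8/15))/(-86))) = -7332360/56699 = -129.32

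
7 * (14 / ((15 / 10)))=196 / 3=65.33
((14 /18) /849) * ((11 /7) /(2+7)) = 0.00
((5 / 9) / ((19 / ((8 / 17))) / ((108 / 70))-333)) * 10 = -2400 / 132551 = -0.02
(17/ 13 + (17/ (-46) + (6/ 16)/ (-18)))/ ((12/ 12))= 13165/ 14352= 0.92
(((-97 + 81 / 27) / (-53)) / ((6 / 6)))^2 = 8836 / 2809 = 3.15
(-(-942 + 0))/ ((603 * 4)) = 0.39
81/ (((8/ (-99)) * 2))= -8019/ 16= -501.19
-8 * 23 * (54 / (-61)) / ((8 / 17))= 21114 / 61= 346.13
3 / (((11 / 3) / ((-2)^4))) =144 / 11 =13.09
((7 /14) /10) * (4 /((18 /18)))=1 /5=0.20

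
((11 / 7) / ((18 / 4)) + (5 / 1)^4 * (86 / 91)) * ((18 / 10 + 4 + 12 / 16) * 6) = 4529194 / 195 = 23226.64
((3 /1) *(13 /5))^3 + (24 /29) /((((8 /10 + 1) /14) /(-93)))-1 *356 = -480.07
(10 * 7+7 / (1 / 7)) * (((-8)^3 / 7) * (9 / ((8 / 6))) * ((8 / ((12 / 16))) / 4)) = -156672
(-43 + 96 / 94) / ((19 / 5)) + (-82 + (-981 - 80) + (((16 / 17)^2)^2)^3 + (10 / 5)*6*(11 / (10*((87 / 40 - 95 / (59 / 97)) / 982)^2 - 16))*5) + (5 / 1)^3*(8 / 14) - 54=-12100687951532246608277312739343522 / 10271974606803382402220497900687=-1178.03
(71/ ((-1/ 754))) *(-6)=321204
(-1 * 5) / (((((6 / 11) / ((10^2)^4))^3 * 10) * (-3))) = 83187500000000000000000000 / 81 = 1027006172839506172839506.00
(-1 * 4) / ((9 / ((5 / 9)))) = -20 / 81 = -0.25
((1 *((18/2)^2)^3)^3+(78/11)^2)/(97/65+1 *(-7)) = -1180494306610898482125/43318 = -27251819257835045.06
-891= -891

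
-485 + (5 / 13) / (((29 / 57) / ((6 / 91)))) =-16637185 / 34307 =-484.95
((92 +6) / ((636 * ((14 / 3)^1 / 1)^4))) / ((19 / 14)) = 27 / 112784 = 0.00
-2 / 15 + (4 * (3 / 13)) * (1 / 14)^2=-1229 / 9555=-0.13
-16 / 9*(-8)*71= 9088 / 9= 1009.78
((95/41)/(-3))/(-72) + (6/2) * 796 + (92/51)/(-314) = 56444471395/23636664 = 2388.00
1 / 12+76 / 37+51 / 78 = 16111 / 5772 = 2.79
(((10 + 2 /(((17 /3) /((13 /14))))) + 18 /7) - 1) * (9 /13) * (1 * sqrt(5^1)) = 12744 * sqrt(5) /1547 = 18.42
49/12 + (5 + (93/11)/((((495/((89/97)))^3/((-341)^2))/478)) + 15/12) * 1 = 44701121429837/3354415527375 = 13.33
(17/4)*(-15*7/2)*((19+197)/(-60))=3213/4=803.25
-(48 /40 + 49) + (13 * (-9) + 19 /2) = -1577 /10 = -157.70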